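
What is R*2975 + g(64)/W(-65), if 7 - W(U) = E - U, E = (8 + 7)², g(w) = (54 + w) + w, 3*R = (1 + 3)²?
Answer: 13470254/849 ≈ 15866.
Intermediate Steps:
R = 16/3 (R = (1 + 3)²/3 = (⅓)*4² = (⅓)*16 = 16/3 ≈ 5.3333)
g(w) = 54 + 2*w
E = 225 (E = 15² = 225)
W(U) = -218 + U (W(U) = 7 - (225 - U) = 7 + (-225 + U) = -218 + U)
R*2975 + g(64)/W(-65) = (16/3)*2975 + (54 + 2*64)/(-218 - 65) = 47600/3 + (54 + 128)/(-283) = 47600/3 + 182*(-1/283) = 47600/3 - 182/283 = 13470254/849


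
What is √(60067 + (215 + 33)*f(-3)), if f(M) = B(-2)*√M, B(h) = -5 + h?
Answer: √(60067 - 1736*I*√3) ≈ 245.16 - 6.1323*I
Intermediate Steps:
f(M) = -7*√M (f(M) = (-5 - 2)*√M = -7*√M)
√(60067 + (215 + 33)*f(-3)) = √(60067 + (215 + 33)*(-7*I*√3)) = √(60067 + 248*(-7*I*√3)) = √(60067 - 1736*I*√3)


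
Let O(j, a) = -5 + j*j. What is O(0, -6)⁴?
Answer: 625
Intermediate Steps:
O(j, a) = -5 + j²
O(0, -6)⁴ = (-5 + 0²)⁴ = (-5 + 0)⁴ = (-5)⁴ = 625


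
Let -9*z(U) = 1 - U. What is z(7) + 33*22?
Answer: 2180/3 ≈ 726.67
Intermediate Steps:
z(U) = -⅑ + U/9 (z(U) = -(1 - U)/9 = -⅑ + U/9)
z(7) + 33*22 = (-⅑ + (⅑)*7) + 33*22 = (-⅑ + 7/9) + 726 = ⅔ + 726 = 2180/3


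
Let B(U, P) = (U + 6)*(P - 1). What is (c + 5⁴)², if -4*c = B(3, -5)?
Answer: 1630729/4 ≈ 4.0768e+5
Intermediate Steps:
B(U, P) = (-1 + P)*(6 + U) (B(U, P) = (6 + U)*(-1 + P) = (-1 + P)*(6 + U))
c = 27/2 (c = -(-6 - 1*3 + 6*(-5) - 5*3)/4 = -(-6 - 3 - 30 - 15)/4 = -¼*(-54) = 27/2 ≈ 13.500)
(c + 5⁴)² = (27/2 + 5⁴)² = (27/2 + 625)² = (1277/2)² = 1630729/4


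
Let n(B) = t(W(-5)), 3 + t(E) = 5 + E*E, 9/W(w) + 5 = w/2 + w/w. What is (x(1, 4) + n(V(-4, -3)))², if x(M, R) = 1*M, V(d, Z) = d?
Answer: 690561/28561 ≈ 24.178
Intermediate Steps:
W(w) = 9/(-4 + w/2) (W(w) = 9/(-5 + (w/2 + w/w)) = 9/(-5 + (w*(½) + 1)) = 9/(-5 + (w/2 + 1)) = 9/(-5 + (1 + w/2)) = 9/(-4 + w/2))
x(M, R) = M
t(E) = 2 + E² (t(E) = -3 + (5 + E*E) = -3 + (5 + E²) = 2 + E²)
n(B) = 662/169 (n(B) = 2 + (18/(-8 - 5))² = 2 + (18/(-13))² = 2 + (18*(-1/13))² = 2 + (-18/13)² = 2 + 324/169 = 662/169)
(x(1, 4) + n(V(-4, -3)))² = (1 + 662/169)² = (831/169)² = 690561/28561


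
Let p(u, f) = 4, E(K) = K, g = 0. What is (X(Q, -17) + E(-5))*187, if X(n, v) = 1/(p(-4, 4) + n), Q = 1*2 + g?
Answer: -5423/6 ≈ -903.83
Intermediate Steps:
Q = 2 (Q = 1*2 + 0 = 2 + 0 = 2)
X(n, v) = 1/(4 + n)
(X(Q, -17) + E(-5))*187 = (1/(4 + 2) - 5)*187 = (1/6 - 5)*187 = (⅙ - 5)*187 = -29/6*187 = -5423/6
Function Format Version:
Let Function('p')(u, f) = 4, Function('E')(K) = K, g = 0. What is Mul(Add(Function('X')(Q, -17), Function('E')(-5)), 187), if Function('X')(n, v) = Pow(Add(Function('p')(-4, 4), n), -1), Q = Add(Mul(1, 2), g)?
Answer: Rational(-5423, 6) ≈ -903.83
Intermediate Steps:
Q = 2 (Q = Add(Mul(1, 2), 0) = Add(2, 0) = 2)
Function('X')(n, v) = Pow(Add(4, n), -1)
Mul(Add(Function('X')(Q, -17), Function('E')(-5)), 187) = Mul(Add(Pow(Add(4, 2), -1), -5), 187) = Mul(Add(Pow(6, -1), -5), 187) = Mul(Add(Rational(1, 6), -5), 187) = Mul(Rational(-29, 6), 187) = Rational(-5423, 6)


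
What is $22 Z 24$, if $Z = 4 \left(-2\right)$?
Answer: $-4224$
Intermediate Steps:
$Z = -8$
$22 Z 24 = 22 \left(-8\right) 24 = \left(-176\right) 24 = -4224$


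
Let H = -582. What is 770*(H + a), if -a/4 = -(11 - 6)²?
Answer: -371140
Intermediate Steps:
a = 100 (a = -(-4)*(11 - 6)² = -(-4)*5² = -(-4)*25 = -4*(-25) = 100)
770*(H + a) = 770*(-582 + 100) = 770*(-482) = -371140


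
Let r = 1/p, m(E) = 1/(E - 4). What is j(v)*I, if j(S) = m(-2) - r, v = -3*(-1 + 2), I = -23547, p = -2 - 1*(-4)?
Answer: 15698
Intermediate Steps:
p = 2 (p = -2 + 4 = 2)
m(E) = 1/(-4 + E)
r = 1/2 ≈ 0.50000
v = -3 (v = -3*1 = -3)
j(S) = -2/3 (j(S) = 1/(-4 - 2) - 1*1/2 = 1/(-6) - 1/2 = -1/6 - 1/2 = -2/3)
j(v)*I = -2/3*(-23547) = 15698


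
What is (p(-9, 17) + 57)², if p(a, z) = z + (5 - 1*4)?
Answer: 5625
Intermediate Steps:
p(a, z) = 1 + z (p(a, z) = z + (5 - 4) = z + 1 = 1 + z)
(p(-9, 17) + 57)² = ((1 + 17) + 57)² = (18 + 57)² = 75² = 5625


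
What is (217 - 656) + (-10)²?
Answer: -339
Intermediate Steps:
(217 - 656) + (-10)² = -439 + 100 = -339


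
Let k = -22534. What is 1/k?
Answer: -1/22534 ≈ -4.4377e-5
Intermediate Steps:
1/k = 1/(-22534) = -1/22534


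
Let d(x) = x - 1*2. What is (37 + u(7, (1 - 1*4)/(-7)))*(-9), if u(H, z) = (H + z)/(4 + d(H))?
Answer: -2383/7 ≈ -340.43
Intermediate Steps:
d(x) = -2 + x (d(x) = x - 2 = -2 + x)
u(H, z) = (H + z)/(2 + H) (u(H, z) = (H + z)/(4 + (-2 + H)) = (H + z)/(2 + H))
(37 + u(7, (1 - 1*4)/(-7)))*(-9) = (37 + (7 + (1 - 1*4)/(-7))/(2 + 7))*(-9) = (37 + (7 + (1 - 4)*(-1/7))/9)*(-9) = (37 + (7 - 3*(-1/7))/9)*(-9) = (37 + (7 + 3/7)/9)*(-9) = (37 + (1/9)*(52/7))*(-9) = (37 + 52/63)*(-9) = (2383/63)*(-9) = -2383/7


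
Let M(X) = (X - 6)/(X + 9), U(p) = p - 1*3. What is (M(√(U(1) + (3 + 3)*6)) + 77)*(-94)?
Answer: -7062 - 30*√34 ≈ -7236.9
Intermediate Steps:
U(p) = -3 + p (U(p) = p - 3 = -3 + p)
M(X) = (-6 + X)/(9 + X)
(M(√(U(1) + (3 + 3)*6)) + 77)*(-94) = ((-6 + √((-3 + 1) + (3 + 3)*6))/(9 + √((-3 + 1) + (3 + 3)*6)) + 77)*(-94) = ((-6 + √(-2 + 6*6))/(9 + √(-2 + 6*6)) + 77)*(-94) = ((-6 + √(-2 + 36))/(9 + √(-2 + 36)) + 77)*(-94) = ((-6 + √34)/(9 + √34) + 77)*(-94) = (77 + (-6 + √34)/(9 + √34))*(-94) = -7238 - 94*(-6 + √34)/(9 + √34)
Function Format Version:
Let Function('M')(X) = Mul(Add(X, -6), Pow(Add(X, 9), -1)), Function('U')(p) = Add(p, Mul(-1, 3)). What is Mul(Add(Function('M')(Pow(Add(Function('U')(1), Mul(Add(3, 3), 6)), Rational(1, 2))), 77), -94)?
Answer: Add(-7062, Mul(-30, Pow(34, Rational(1, 2)))) ≈ -7236.9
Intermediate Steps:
Function('U')(p) = Add(-3, p) (Function('U')(p) = Add(p, -3) = Add(-3, p))
Function('M')(X) = Mul(Pow(Add(9, X), -1), Add(-6, X)) (Function('M')(X) = Mul(Add(-6, X), Pow(Add(9, X), -1)) = Mul(Pow(Add(9, X), -1), Add(-6, X)))
Mul(Add(Function('M')(Pow(Add(Function('U')(1), Mul(Add(3, 3), 6)), Rational(1, 2))), 77), -94) = Mul(Add(Mul(Pow(Add(9, Pow(Add(Add(-3, 1), Mul(Add(3, 3), 6)), Rational(1, 2))), -1), Add(-6, Pow(Add(Add(-3, 1), Mul(Add(3, 3), 6)), Rational(1, 2)))), 77), -94) = Mul(Add(Mul(Pow(Add(9, Pow(Add(-2, Mul(6, 6)), Rational(1, 2))), -1), Add(-6, Pow(Add(-2, Mul(6, 6)), Rational(1, 2)))), 77), -94) = Mul(Add(Mul(Pow(Add(9, Pow(Add(-2, 36), Rational(1, 2))), -1), Add(-6, Pow(Add(-2, 36), Rational(1, 2)))), 77), -94) = Mul(Add(Mul(Pow(Add(9, Pow(34, Rational(1, 2))), -1), Add(-6, Pow(34, Rational(1, 2)))), 77), -94) = Mul(Add(77, Mul(Pow(Add(9, Pow(34, Rational(1, 2))), -1), Add(-6, Pow(34, Rational(1, 2))))), -94) = Add(-7238, Mul(-94, Pow(Add(9, Pow(34, Rational(1, 2))), -1), Add(-6, Pow(34, Rational(1, 2)))))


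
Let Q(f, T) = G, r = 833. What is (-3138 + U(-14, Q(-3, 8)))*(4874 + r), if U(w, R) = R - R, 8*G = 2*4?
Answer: -17908566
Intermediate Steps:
G = 1 (G = (2*4)/8 = (⅛)*8 = 1)
Q(f, T) = 1
U(w, R) = 0
(-3138 + U(-14, Q(-3, 8)))*(4874 + r) = (-3138 + 0)*(4874 + 833) = -3138*5707 = -17908566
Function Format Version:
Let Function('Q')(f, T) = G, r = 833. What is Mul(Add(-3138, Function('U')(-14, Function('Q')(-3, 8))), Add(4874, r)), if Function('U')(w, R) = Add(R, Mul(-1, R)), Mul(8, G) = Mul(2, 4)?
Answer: -17908566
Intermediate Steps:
G = 1 (G = Mul(Rational(1, 8), Mul(2, 4)) = Mul(Rational(1, 8), 8) = 1)
Function('Q')(f, T) = 1
Function('U')(w, R) = 0
Mul(Add(-3138, Function('U')(-14, Function('Q')(-3, 8))), Add(4874, r)) = Mul(Add(-3138, 0), Add(4874, 833)) = Mul(-3138, 5707) = -17908566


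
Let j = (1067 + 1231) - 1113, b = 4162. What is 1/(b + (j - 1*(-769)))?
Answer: 1/6116 ≈ 0.00016351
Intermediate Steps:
j = 1185 (j = 2298 - 1113 = 1185)
1/(b + (j - 1*(-769))) = 1/(4162 + (1185 - 1*(-769))) = 1/(4162 + (1185 + 769)) = 1/(4162 + 1954) = 1/6116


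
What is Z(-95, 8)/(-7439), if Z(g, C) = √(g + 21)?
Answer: -I*√74/7439 ≈ -0.0011564*I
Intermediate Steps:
Z(g, C) = √(21 + g)
Z(-95, 8)/(-7439) = √(21 - 95)/(-7439) = √(-74)*(-1/7439) = (I*√74)*(-1/7439) = -I*√74/7439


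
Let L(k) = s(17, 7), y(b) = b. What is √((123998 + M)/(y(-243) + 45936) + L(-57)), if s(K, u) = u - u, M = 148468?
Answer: √153701098/5077 ≈ 2.4419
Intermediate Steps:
s(K, u) = 0
L(k) = 0
√((123998 + M)/(y(-243) + 45936) + L(-57)) = √((123998 + 148468)/(-243 + 45936) + 0) = √(272466/45693 + 0) = √(272466*(1/45693) + 0) = √(30274/5077 + 0) = √(30274/5077) = √153701098/5077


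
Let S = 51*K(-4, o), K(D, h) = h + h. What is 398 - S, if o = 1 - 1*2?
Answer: 500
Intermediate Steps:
o = -1 (o = 1 - 2 = -1)
K(D, h) = 2*h
S = -102 (S = 51*(2*(-1)) = 51*(-2) = -102)
398 - S = 398 - 1*(-102) = 398 + 102 = 500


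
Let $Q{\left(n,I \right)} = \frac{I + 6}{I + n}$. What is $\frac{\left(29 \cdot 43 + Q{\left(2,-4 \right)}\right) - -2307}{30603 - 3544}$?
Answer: $\frac{3553}{27059} \approx 0.13131$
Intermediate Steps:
$Q{\left(n,I \right)} = \frac{6 + I}{I + n}$
$\frac{\left(29 \cdot 43 + Q{\left(2,-4 \right)}\right) - -2307}{30603 - 3544} = \frac{\left(29 \cdot 43 + \frac{6 - 4}{-4 + 2}\right) - -2307}{30603 - 3544} = \frac{\left(1247 + \frac{1}{-2} \cdot 2\right) + \left(-8285 + 10592\right)}{27059} = \left(\left(1247 - 1\right) + 2307\right) \frac{1}{27059} = \left(1246 + 2307\right) \frac{1}{27059} = 3553 \cdot \frac{1}{27059} = \frac{3553}{27059}$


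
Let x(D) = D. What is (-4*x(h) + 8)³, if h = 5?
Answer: -1728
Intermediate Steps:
(-4*x(h) + 8)³ = (-4*5 + 8)³ = (-20 + 8)³ = (-12)³ = -1728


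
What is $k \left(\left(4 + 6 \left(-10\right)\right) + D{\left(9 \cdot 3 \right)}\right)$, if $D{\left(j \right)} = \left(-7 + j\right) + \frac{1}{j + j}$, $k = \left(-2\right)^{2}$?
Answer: $- \frac{3886}{27} \approx -143.93$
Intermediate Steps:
$k = 4$
$D{\left(j \right)} = -7 + j + \frac{1}{2 j}$ ($D{\left(j \right)} = \left(-7 + j\right) + \frac{1}{2 j} = -7 + j + \frac{1}{2 j}$)
$k \left(\left(4 + 6 \left(-10\right)\right) + D{\left(9 \cdot 3 \right)}\right) = 4 \left(\left(4 + 6 \left(-10\right)\right) + \left(-7 + 9 \cdot 3 + \frac{1}{2 \cdot 9 \cdot 3}\right)\right) = 4 \left(\left(4 - 60\right) + \left(-7 + 27 + \frac{1}{2 \cdot 27}\right)\right) = 4 \left(-56 + \left(-7 + 27 + \frac{1}{2} \cdot \frac{1}{27}\right)\right) = 4 \left(-56 + \left(-7 + 27 + \frac{1}{54}\right)\right) = 4 \left(-56 + \frac{1081}{54}\right) = 4 \left(- \frac{1943}{54}\right) = - \frac{3886}{27}$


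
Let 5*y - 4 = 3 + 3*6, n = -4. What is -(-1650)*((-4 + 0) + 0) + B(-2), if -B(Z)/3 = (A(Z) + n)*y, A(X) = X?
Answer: -6510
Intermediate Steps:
y = 5 (y = ⅘ + (3 + 3*6)/5 = ⅘ + (3 + 18)/5 = ⅘ + (⅕)*21 = ⅘ + 21/5 = 5)
B(Z) = 60 - 15*Z (B(Z) = -3*(Z - 4)*5 = -3*(-4 + Z)*5 = -3*(-20 + 5*Z) = 60 - 15*Z)
-(-1650)*((-4 + 0) + 0) + B(-2) = -(-1650)*((-4 + 0) + 0) + (60 - 15*(-2)) = -(-1650)*(-4 + 0) + (60 + 30) = -(-1650)*(-4) + 90 = -150*44 + 90 = -6600 + 90 = -6510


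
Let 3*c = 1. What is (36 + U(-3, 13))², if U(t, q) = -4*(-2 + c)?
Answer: 16384/9 ≈ 1820.4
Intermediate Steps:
c = ⅓ (c = (⅓)*1 = ⅓ ≈ 0.33333)
U(t, q) = 20/3 (U(t, q) = -4*(-2 + ⅓) = -4*(-5/3) = 20/3)
(36 + U(-3, 13))² = (36 + 20/3)² = (128/3)² = 16384/9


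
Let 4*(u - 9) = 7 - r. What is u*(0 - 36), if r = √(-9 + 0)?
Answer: -387 + 27*I ≈ -387.0 + 27.0*I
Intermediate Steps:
r = 3*I (r = √(-9) = 3*I ≈ 3.0*I)
u = 43/4 - 3*I/4 (u = 9 + (7 - 3*I)/4 = 9 + (7/4 - 3*I/4) = 43/4 - 3*I/4 ≈ 10.75 - 0.75*I)
u*(0 - 36) = (43/4 - 3*I/4)*(0 - 36) = (43/4 - 3*I/4)*(-36) = -387 + 27*I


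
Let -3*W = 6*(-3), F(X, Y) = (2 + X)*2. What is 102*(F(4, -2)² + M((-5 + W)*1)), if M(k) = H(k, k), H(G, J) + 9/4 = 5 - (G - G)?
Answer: 29937/2 ≈ 14969.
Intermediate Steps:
F(X, Y) = 4 + 2*X
W = 6 (W = -2*(-3) = -⅓*(-18) = 6)
H(G, J) = 11/4 (H(G, J) = -9/4 + (5 - (G - G)) = -9/4 + (5 - 1*0) = -9/4 + (5 + 0) = -9/4 + 5 = 11/4)
M(k) = 11/4
102*(F(4, -2)² + M((-5 + W)*1)) = 102*((4 + 2*4)² + 11/4) = 102*((4 + 8)² + 11/4) = 102*(12² + 11/4) = 102*(144 + 11/4) = 102*(587/4) = 29937/2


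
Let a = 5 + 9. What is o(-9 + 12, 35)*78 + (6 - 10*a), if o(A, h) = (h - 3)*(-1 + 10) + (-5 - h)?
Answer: 19210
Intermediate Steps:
a = 14
o(A, h) = -32 + 8*h (o(A, h) = (-3 + h)*9 + (-5 - h) = (-27 + 9*h) + (-5 - h) = -32 + 8*h)
o(-9 + 12, 35)*78 + (6 - 10*a) = (-32 + 8*35)*78 + (6 - 10*14) = (-32 + 280)*78 + (6 - 140) = 248*78 - 134 = 19344 - 134 = 19210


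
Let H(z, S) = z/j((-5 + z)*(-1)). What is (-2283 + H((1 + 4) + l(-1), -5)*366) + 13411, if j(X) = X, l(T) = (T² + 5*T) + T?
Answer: 11128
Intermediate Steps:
l(T) = T² + 6*T
H(z, S) = z/(5 - z) (H(z, S) = z/(((-5 + z)*(-1))) = z/(5 - z))
(-2283 + H((1 + 4) + l(-1), -5)*366) + 13411 = (-2283 - ((1 + 4) - (6 - 1))/(-5 + ((1 + 4) - (6 - 1)))*366) + 13411 = (-2283 - (5 - 1*5)/(-5 + (5 - 1*5))*366) + 13411 = (-2283 - (5 - 5)/(-5 + (5 - 5))*366) + 13411 = (-2283 - 1*0/(-5 + 0)*366) + 13411 = (-2283 - 1*0/(-5)*366) + 13411 = (-2283 - 1*0*(-⅕)*366) + 13411 = (-2283 + 0*366) + 13411 = (-2283 + 0) + 13411 = -2283 + 13411 = 11128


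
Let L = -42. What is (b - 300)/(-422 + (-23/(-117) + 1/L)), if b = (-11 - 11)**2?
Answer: -301392/690953 ≈ -0.43620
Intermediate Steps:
b = 484 (b = (-22)**2 = 484)
(b - 300)/(-422 + (-23/(-117) + 1/L)) = (484 - 300)/(-422 + (-23/(-117) + 1/(-42))) = 184/(-422 + (-23*(-1/117) + 1*(-1/42))) = 184/(-422 + (23/117 - 1/42)) = 184/(-422 + 283/1638) = 184/(-690953/1638) = 184*(-1638/690953) = -301392/690953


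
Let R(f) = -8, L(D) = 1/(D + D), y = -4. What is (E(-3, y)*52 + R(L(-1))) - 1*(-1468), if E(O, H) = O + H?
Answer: 1096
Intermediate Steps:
L(D) = 1/(2*D)
E(O, H) = H + O
(E(-3, y)*52 + R(L(-1))) - 1*(-1468) = ((-4 - 3)*52 - 8) - 1*(-1468) = (-7*52 - 8) + 1468 = (-364 - 8) + 1468 = -372 + 1468 = 1096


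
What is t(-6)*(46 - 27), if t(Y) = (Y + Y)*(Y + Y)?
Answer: 2736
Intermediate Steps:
t(Y) = 4*Y**2 (t(Y) = (2*Y)*(2*Y) = 4*Y**2)
t(-6)*(46 - 27) = (4*(-6)**2)*(46 - 27) = (4*36)*19 = 144*19 = 2736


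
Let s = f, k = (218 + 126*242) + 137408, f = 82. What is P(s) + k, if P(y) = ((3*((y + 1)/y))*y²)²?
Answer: 417062842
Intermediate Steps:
k = 168118 (k = (218 + 30492) + 137408 = 30710 + 137408 = 168118)
s = 82
P(y) = 9*y²*(1 + y)² (P(y) = ((3*((1 + y)/y))*y²)² = ((3*(1 + y)/y)*y²)² = (3*y*(1 + y))² = 9*y²*(1 + y)²)
P(s) + k = 9*82²*(1 + 82)² + 168118 = 9*6724*83² + 168118 = 9*6724*6889 + 168118 = 416894724 + 168118 = 417062842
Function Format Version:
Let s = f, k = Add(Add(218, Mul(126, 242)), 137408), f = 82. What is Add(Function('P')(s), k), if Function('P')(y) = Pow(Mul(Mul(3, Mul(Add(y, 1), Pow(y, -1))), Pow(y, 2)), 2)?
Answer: 417062842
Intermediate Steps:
k = 168118 (k = Add(Add(218, 30492), 137408) = Add(30710, 137408) = 168118)
s = 82
Function('P')(y) = Mul(9, Pow(y, 2), Pow(Add(1, y), 2)) (Function('P')(y) = Pow(Mul(Mul(3, Mul(Add(1, y), Pow(y, -1))), Pow(y, 2)), 2) = Pow(Mul(Mul(3, Mul(Pow(y, -1), Add(1, y))), Pow(y, 2)), 2) = Pow(Mul(Mul(3, Pow(y, -1), Add(1, y)), Pow(y, 2)), 2) = Pow(Mul(3, y, Add(1, y)), 2) = Mul(9, Pow(y, 2), Pow(Add(1, y), 2)))
Add(Function('P')(s), k) = Add(Mul(9, Pow(82, 2), Pow(Add(1, 82), 2)), 168118) = Add(Mul(9, 6724, Pow(83, 2)), 168118) = Add(Mul(9, 6724, 6889), 168118) = Add(416894724, 168118) = 417062842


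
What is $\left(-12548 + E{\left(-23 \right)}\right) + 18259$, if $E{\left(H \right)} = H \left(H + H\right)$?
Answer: $6769$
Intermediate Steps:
$E{\left(H \right)} = 2 H^{2}$ ($E{\left(H \right)} = H 2 H = 2 H^{2}$)
$\left(-12548 + E{\left(-23 \right)}\right) + 18259 = \left(-12548 + 2 \left(-23\right)^{2}\right) + 18259 = \left(-12548 + 2 \cdot 529\right) + 18259 = \left(-12548 + 1058\right) + 18259 = -11490 + 18259 = 6769$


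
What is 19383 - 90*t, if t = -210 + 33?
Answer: 35313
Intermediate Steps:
t = -177
19383 - 90*t = 19383 - 90*(-177) = 19383 + 15930 = 35313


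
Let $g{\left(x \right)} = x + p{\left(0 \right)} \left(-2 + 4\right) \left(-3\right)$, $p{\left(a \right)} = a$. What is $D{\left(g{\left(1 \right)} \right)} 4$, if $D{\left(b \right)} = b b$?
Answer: $4$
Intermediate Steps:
$g{\left(x \right)} = x$ ($g{\left(x \right)} = x + 0 \left(-2 + 4\right) \left(-3\right) = x + 0 \cdot 2 \left(-3\right) = x + 0 \left(-3\right) = x + 0 = x$)
$D{\left(b \right)} = b^{2}$
$D{\left(g{\left(1 \right)} \right)} 4 = 1^{2} \cdot 4 = 1 \cdot 4 = 4$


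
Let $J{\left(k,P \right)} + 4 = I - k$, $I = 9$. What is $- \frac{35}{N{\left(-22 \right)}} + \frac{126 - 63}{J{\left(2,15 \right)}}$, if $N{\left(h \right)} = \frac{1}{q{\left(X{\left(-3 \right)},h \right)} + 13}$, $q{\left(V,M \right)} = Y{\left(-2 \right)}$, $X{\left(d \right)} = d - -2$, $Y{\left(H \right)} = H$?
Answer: $-364$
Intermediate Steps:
$X{\left(d \right)} = 2 + d$ ($X{\left(d \right)} = d + 2 = 2 + d$)
$q{\left(V,M \right)} = -2$
$J{\left(k,P \right)} = 5 - k$ ($J{\left(k,P \right)} = -4 - \left(-9 + k\right) = 5 - k$)
$N{\left(h \right)} = \frac{1}{11}$ ($N{\left(h \right)} = \frac{1}{-2 + 13} = \frac{1}{11}$)
$- \frac{35}{N{\left(-22 \right)}} + \frac{126 - 63}{J{\left(2,15 \right)}} = - 35 \frac{1}{\frac{1}{11}} + \frac{126 - 63}{5 - 2} = \left(-35\right) 11 + \frac{63}{5 - 2} = -385 + \frac{63}{3} = -385 + 63 \cdot \frac{1}{3} = -385 + 21 = -364$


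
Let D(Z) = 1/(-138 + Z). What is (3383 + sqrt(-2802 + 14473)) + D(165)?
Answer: 91342/27 + sqrt(11671) ≈ 3491.1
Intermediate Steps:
(3383 + sqrt(-2802 + 14473)) + D(165) = (3383 + sqrt(-2802 + 14473)) + 1/(-138 + 165) = (3383 + sqrt(11671)) + 1/27 = 91342/27 + sqrt(11671)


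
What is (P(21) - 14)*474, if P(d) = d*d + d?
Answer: 212352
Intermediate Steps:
P(d) = d + d**2 (P(d) = d**2 + d = d + d**2)
(P(21) - 14)*474 = (21*(1 + 21) - 14)*474 = (21*22 - 14)*474 = (462 - 14)*474 = 448*474 = 212352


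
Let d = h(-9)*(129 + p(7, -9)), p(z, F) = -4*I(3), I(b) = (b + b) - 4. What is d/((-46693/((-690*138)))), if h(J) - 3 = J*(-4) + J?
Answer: 345648600/46693 ≈ 7402.6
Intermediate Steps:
h(J) = 3 - 3*J (h(J) = 3 + (J*(-4) + J) = 3 + (-4*J + J) = 3 - 3*J)
I(b) = -4 + 2*b (I(b) = 2*b - 4 = -4 + 2*b)
p(z, F) = -8 (p(z, F) = -4*(-4 + 2*3) = -4*(-4 + 6) = -4*2 = -8)
d = 3630 (d = (3 - 3*(-9))*(129 - 8) = (3 + 27)*121 = 30*121 = 3630)
d/((-46693/((-690*138)))) = 3630/((-46693/((-690*138)))) = 3630/((-46693/(-95220))) = 3630/((-46693*(-1/95220))) = 3630/(46693/95220) = 3630*(95220/46693) = 345648600/46693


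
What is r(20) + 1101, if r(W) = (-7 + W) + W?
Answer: 1134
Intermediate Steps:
r(W) = -7 + 2*W
r(20) + 1101 = (-7 + 2*20) + 1101 = (-7 + 40) + 1101 = 33 + 1101 = 1134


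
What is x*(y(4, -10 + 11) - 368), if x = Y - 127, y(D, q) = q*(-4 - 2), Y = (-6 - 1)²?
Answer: 29172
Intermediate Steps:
Y = 49 (Y = (-7)² = 49)
y(D, q) = -6*q (y(D, q) = q*(-6) = -6*q)
x = -78 (x = 49 - 127 = -78)
x*(y(4, -10 + 11) - 368) = -78*(-6*(-10 + 11) - 368) = -78*(-6*1 - 368) = -78*(-6 - 368) = -78*(-374) = 29172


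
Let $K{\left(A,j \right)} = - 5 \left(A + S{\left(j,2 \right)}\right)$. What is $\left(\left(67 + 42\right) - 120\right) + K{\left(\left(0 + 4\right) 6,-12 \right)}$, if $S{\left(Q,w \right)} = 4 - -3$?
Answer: $-166$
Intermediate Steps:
$S{\left(Q,w \right)} = 7$ ($S{\left(Q,w \right)} = 4 + 3 = 7$)
$K{\left(A,j \right)} = -35 - 5 A$ ($K{\left(A,j \right)} = - 5 \left(A + 7\right) = - 5 \left(7 + A\right) = -35 - 5 A$)
$\left(\left(67 + 42\right) - 120\right) + K{\left(\left(0 + 4\right) 6,-12 \right)} = \left(\left(67 + 42\right) - 120\right) - \left(35 + 5 \left(0 + 4\right) 6\right) = \left(109 - 120\right) - \left(35 + 5 \cdot 4 \cdot 6\right) = -11 - 155 = -166$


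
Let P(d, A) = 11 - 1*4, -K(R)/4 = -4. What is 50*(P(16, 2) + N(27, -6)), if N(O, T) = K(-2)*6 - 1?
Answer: 5100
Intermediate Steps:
K(R) = 16 (K(R) = -4*(-4) = 16)
N(O, T) = 95 (N(O, T) = 16*6 - 1 = 96 - 1 = 95)
P(d, A) = 7 (P(d, A) = 11 - 4 = 7)
50*(P(16, 2) + N(27, -6)) = 50*(7 + 95) = 50*102 = 5100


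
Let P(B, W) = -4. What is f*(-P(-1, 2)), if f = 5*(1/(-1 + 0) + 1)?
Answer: 0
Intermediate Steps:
f = 0 (f = 5*(1/(-1) + 1) = 5*(-1 + 1) = 5*0 = 0)
f*(-P(-1, 2)) = 0*(-1*(-4)) = 0*4 = 0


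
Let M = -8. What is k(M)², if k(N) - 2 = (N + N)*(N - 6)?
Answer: 51076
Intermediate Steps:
k(N) = 2 + 2*N*(-6 + N) (k(N) = 2 + (N + N)*(N - 6) = 2 + (2*N)*(-6 + N) = 2 + 2*N*(-6 + N))
k(M)² = (2 - 12*(-8) + 2*(-8)²)² = (2 + 96 + 2*64)² = (2 + 96 + 128)² = 226² = 51076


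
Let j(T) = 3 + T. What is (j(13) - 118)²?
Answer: 10404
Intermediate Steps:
(j(13) - 118)² = ((3 + 13) - 118)² = (16 - 118)² = (-102)² = 10404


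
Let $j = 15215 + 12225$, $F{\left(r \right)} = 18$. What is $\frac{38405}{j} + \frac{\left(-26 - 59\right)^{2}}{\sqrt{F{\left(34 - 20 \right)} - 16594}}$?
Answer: $\frac{7681}{5488} - \frac{7225 i \sqrt{259}}{2072} \approx 1.3996 - 56.117 i$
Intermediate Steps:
$j = 27440$
$\frac{38405}{j} + \frac{\left(-26 - 59\right)^{2}}{\sqrt{F{\left(34 - 20 \right)} - 16594}} = \frac{38405}{27440} + \frac{\left(-26 - 59\right)^{2}}{\sqrt{18 - 16594}} = 38405 \cdot \frac{1}{27440} + \frac{\left(-85\right)^{2}}{\sqrt{-16576}} = \frac{7681}{5488} + \frac{7225}{8 i \sqrt{259}} = \frac{7681}{5488} + 7225 \left(- \frac{i \sqrt{259}}{2072}\right) = \frac{7681}{5488} - \frac{7225 i \sqrt{259}}{2072}$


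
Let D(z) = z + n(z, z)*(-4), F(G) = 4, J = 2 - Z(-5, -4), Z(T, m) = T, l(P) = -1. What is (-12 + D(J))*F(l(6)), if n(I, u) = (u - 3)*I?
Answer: -468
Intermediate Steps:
J = 7 (J = 2 - 1*(-5) = 2 + 5 = 7)
n(I, u) = I*(-3 + u) (n(I, u) = (-3 + u)*I = I*(-3 + u))
D(z) = z - 4*z*(-3 + z) (D(z) = z + (z*(-3 + z))*(-4) = z - 4*z*(-3 + z))
(-12 + D(J))*F(l(6)) = (-12 + 7*(13 - 4*7))*4 = (-12 + 7*(13 - 28))*4 = (-12 + 7*(-15))*4 = (-12 - 105)*4 = -117*4 = -468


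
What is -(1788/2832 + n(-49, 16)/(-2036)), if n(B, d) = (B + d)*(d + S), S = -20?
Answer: -68053/120124 ≈ -0.56652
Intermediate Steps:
n(B, d) = (-20 + d)*(B + d) (n(B, d) = (B + d)*(d - 20) = (B + d)*(-20 + d) = (-20 + d)*(B + d))
-(1788/2832 + n(-49, 16)/(-2036)) = -(1788/2832 + (16**2 - 20*(-49) - 20*16 - 49*16)/(-2036)) = -(1788*(1/2832) + (256 + 980 - 320 - 784)*(-1/2036)) = -(149/236 + 132*(-1/2036)) = -(149/236 - 33/509) = -1*68053/120124 = -68053/120124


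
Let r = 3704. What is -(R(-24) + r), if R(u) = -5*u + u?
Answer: -3800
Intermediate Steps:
R(u) = -4*u
-(R(-24) + r) = -(-4*(-24) + 3704) = -(96 + 3704) = -1*3800 = -3800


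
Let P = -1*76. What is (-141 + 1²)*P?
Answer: 10640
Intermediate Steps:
P = -76
(-141 + 1²)*P = (-141 + 1²)*(-76) = (-141 + 1)*(-76) = -140*(-76) = 10640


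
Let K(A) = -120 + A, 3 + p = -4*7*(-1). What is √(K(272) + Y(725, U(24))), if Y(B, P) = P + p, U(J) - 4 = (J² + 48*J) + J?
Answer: √1933 ≈ 43.966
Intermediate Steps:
p = 25 (p = -3 - 4*7*(-1) = -3 - 28*(-1) = -3 + 28 = 25)
U(J) = 4 + J² + 49*J (U(J) = 4 + ((J² + 48*J) + J) = 4 + (J² + 49*J) = 4 + J² + 49*J)
Y(B, P) = 25 + P (Y(B, P) = P + 25 = 25 + P)
√(K(272) + Y(725, U(24))) = √((-120 + 272) + (25 + (4 + 24² + 49*24))) = √(152 + (25 + (4 + 576 + 1176))) = √(152 + (25 + 1756)) = √(152 + 1781) = √1933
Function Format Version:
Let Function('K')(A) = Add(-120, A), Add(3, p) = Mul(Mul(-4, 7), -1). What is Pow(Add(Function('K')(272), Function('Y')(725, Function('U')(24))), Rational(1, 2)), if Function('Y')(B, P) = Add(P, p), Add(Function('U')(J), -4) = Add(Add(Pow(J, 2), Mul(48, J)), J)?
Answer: Pow(1933, Rational(1, 2)) ≈ 43.966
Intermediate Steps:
p = 25 (p = Add(-3, Mul(Mul(-4, 7), -1)) = Add(-3, Mul(-28, -1)) = Add(-3, 28) = 25)
Function('U')(J) = Add(4, Pow(J, 2), Mul(49, J)) (Function('U')(J) = Add(4, Add(Add(Pow(J, 2), Mul(48, J)), J)) = Add(4, Add(Pow(J, 2), Mul(49, J))) = Add(4, Pow(J, 2), Mul(49, J)))
Function('Y')(B, P) = Add(25, P) (Function('Y')(B, P) = Add(P, 25) = Add(25, P))
Pow(Add(Function('K')(272), Function('Y')(725, Function('U')(24))), Rational(1, 2)) = Pow(Add(Add(-120, 272), Add(25, Add(4, Pow(24, 2), Mul(49, 24)))), Rational(1, 2)) = Pow(Add(152, Add(25, Add(4, 576, 1176))), Rational(1, 2)) = Pow(Add(152, Add(25, 1756)), Rational(1, 2)) = Pow(Add(152, 1781), Rational(1, 2)) = Pow(1933, Rational(1, 2))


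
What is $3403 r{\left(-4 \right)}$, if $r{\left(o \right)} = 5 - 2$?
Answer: $10209$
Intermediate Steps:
$r{\left(o \right)} = 3$
$3403 r{\left(-4 \right)} = 3403 \cdot 3 = 10209$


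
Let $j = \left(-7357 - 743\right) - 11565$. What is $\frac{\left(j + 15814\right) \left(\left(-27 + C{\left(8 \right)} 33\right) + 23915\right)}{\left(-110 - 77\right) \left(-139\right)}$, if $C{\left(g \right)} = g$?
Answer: $- \frac{93009352}{25993} \approx -3578.2$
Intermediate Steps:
$j = -19665$ ($j = -8100 - 11565 = -19665$)
$\frac{\left(j + 15814\right) \left(\left(-27 + C{\left(8 \right)} 33\right) + 23915\right)}{\left(-110 - 77\right) \left(-139\right)} = \frac{\left(-19665 + 15814\right) \left(\left(-27 + 8 \cdot 33\right) + 23915\right)}{\left(-110 - 77\right) \left(-139\right)} = \frac{\left(-3851\right) \left(\left(-27 + 264\right) + 23915\right)}{\left(-187\right) \left(-139\right)} = \frac{\left(-3851\right) \left(237 + 23915\right)}{25993} = \left(-3851\right) 24152 \cdot \frac{1}{25993} = \left(-93009352\right) \frac{1}{25993} = - \frac{93009352}{25993}$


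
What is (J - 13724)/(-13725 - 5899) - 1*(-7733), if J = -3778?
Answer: 75884947/9812 ≈ 7733.9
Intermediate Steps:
(J - 13724)/(-13725 - 5899) - 1*(-7733) = (-3778 - 13724)/(-13725 - 5899) - 1*(-7733) = -17502/(-19624) + 7733 = -17502*(-1/19624) + 7733 = 8751/9812 + 7733 = 75884947/9812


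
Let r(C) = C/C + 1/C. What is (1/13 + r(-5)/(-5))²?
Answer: 729/105625 ≈ 0.0069018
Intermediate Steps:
r(C) = 1 + 1/C
(1/13 + r(-5)/(-5))² = (1/13 + ((1 - 5)/(-5))/(-5))² = (1*(1/13) - ⅕*(-4)*(-⅕))² = (1/13 + (⅘)*(-⅕))² = (1/13 - 4/25)² = (-27/325)² = 729/105625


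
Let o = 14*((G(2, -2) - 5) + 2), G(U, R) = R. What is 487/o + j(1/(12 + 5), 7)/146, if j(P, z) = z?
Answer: -17653/2555 ≈ -6.9092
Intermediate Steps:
o = -70 (o = 14*((-2 - 5) + 2) = 14*(-7 + 2) = 14*(-5) = -70)
487/o + j(1/(12 + 5), 7)/146 = 487/(-70) + 7/146 = 487*(-1/70) + 7*(1/146) = -487/70 + 7/146 = -17653/2555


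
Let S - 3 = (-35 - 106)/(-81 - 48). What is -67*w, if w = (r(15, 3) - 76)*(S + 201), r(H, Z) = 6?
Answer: 41361110/43 ≈ 9.6189e+5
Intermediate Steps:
S = 176/43 (S = 3 + (-35 - 106)/(-81 - 48) = 3 - 141/(-129) = 3 - 141*(-1/129) = 3 + 47/43 = 176/43 ≈ 4.0930)
w = -617330/43 (w = (6 - 76)*(176/43 + 201) = -70*8819/43 = -617330/43 ≈ -14357.)
-67*w = -67*(-617330/43) = 41361110/43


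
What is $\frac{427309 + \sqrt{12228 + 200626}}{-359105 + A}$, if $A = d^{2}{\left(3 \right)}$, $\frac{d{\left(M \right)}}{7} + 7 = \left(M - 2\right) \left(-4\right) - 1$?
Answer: $- \frac{427309}{352049} - \frac{\sqrt{212854}}{352049} \approx -1.2151$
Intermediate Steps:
$d{\left(M \right)} = - 28 M$ ($d{\left(M \right)} = -49 + 7 \left(\left(M - 2\right) \left(-4\right) - 1\right) = -49 + 7 \left(\left(-2 + M\right) \left(-4\right) - 1\right) = -49 + 7 \left(\left(8 - 4 M\right) - 1\right) = -49 + 7 \left(7 - 4 M\right) = -49 - \left(-49 + 28 M\right) = - 28 M$)
$A = 7056$ ($A = \left(\left(-28\right) 3\right)^{2} = \left(-84\right)^{2} = 7056$)
$\frac{427309 + \sqrt{12228 + 200626}}{-359105 + A} = \frac{427309 + \sqrt{12228 + 200626}}{-359105 + 7056} = \frac{427309 + \sqrt{212854}}{-352049} = \left(427309 + \sqrt{212854}\right) \left(- \frac{1}{352049}\right) = - \frac{427309}{352049} - \frac{\sqrt{212854}}{352049}$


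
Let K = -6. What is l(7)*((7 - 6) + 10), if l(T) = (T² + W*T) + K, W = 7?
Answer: 1012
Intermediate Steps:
l(T) = -6 + T² + 7*T (l(T) = (T² + 7*T) - 6 = -6 + T² + 7*T)
l(7)*((7 - 6) + 10) = (-6 + 7² + 7*7)*((7 - 6) + 10) = (-6 + 49 + 49)*(1 + 10) = 92*11 = 1012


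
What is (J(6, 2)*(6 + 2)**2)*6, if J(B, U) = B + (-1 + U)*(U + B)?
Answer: 5376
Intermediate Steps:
J(B, U) = B + (-1 + U)*(B + U)
(J(6, 2)*(6 + 2)**2)*6 = ((2*(-1 + 6 + 2))*(6 + 2)**2)*6 = ((2*7)*8**2)*6 = (14*64)*6 = 896*6 = 5376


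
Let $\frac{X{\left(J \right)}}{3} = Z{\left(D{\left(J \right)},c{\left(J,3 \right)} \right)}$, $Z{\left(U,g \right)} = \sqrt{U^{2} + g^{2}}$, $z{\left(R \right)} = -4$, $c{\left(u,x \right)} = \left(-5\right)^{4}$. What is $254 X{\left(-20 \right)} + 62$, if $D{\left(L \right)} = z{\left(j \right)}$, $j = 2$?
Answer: $62 + 762 \sqrt{390641} \approx 4.7632 \cdot 10^{5}$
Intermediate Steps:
$c{\left(u,x \right)} = 625$
$D{\left(L \right)} = -4$
$X{\left(J \right)} = 3 \sqrt{390641}$ ($X{\left(J \right)} = 3 \sqrt{\left(-4\right)^{2} + 625^{2}} = 3 \sqrt{16 + 390625} = 3 \sqrt{390641}$)
$254 X{\left(-20 \right)} + 62 = 254 \cdot 3 \sqrt{390641} + 62 = 762 \sqrt{390641} + 62 = 62 + 762 \sqrt{390641}$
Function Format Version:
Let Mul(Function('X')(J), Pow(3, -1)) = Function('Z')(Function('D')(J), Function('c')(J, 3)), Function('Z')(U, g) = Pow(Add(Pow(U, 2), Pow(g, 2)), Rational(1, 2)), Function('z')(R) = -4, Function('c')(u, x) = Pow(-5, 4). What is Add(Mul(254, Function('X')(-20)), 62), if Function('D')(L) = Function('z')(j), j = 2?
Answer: Add(62, Mul(762, Pow(390641, Rational(1, 2)))) ≈ 4.7632e+5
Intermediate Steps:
Function('c')(u, x) = 625
Function('D')(L) = -4
Function('X')(J) = Mul(3, Pow(390641, Rational(1, 2))) (Function('X')(J) = Mul(3, Pow(Add(Pow(-4, 2), Pow(625, 2)), Rational(1, 2))) = Mul(3, Pow(Add(16, 390625), Rational(1, 2))) = Mul(3, Pow(390641, Rational(1, 2))))
Add(Mul(254, Function('X')(-20)), 62) = Add(Mul(254, Mul(3, Pow(390641, Rational(1, 2)))), 62) = Add(Mul(762, Pow(390641, Rational(1, 2))), 62) = Add(62, Mul(762, Pow(390641, Rational(1, 2))))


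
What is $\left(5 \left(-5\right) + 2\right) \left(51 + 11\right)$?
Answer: $-1426$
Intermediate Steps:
$\left(5 \left(-5\right) + 2\right) \left(51 + 11\right) = \left(-25 + 2\right) 62 = \left(-23\right) 62 = -1426$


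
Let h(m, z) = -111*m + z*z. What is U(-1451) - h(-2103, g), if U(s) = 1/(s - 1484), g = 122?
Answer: -728810396/2935 ≈ -2.4832e+5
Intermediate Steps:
h(m, z) = z² - 111*m (h(m, z) = -111*m + z² = z² - 111*m)
U(s) = 1/(-1484 + s)
U(-1451) - h(-2103, g) = 1/(-1484 - 1451) - (122² - 111*(-2103)) = 1/(-2935) - (14884 + 233433) = -1/2935 - 1*248317 = -1/2935 - 248317 = -728810396/2935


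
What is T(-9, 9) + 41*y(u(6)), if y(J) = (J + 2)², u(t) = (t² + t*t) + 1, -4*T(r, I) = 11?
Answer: 922489/4 ≈ 2.3062e+5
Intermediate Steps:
T(r, I) = -11/4 (T(r, I) = -¼*11 = -11/4)
u(t) = 1 + 2*t² (u(t) = (t² + t²) + 1 = 2*t² + 1 = 1 + 2*t²)
y(J) = (2 + J)²
T(-9, 9) + 41*y(u(6)) = -11/4 + 41*(2 + (1 + 2*6²))² = -11/4 + 41*(2 + (1 + 2*36))² = -11/4 + 41*(2 + (1 + 72))² = -11/4 + 41*(2 + 73)² = -11/4 + 41*75² = -11/4 + 41*5625 = -11/4 + 230625 = 922489/4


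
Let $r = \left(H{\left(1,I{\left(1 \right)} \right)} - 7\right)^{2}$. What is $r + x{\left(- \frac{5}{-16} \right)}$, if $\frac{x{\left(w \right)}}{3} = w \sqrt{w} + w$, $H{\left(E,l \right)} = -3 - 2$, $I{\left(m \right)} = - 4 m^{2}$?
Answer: $\frac{2319}{16} + \frac{15 \sqrt{5}}{64} \approx 145.46$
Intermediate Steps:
$H{\left(E,l \right)} = -5$
$x{\left(w \right)} = 3 w + 3 w^{\frac{3}{2}}$ ($x{\left(w \right)} = 3 \left(w \sqrt{w} + w\right) = 3 \left(w^{\frac{3}{2}} + w\right) = 3 \left(w + w^{\frac{3}{2}}\right) = 3 w + 3 w^{\frac{3}{2}}$)
$r = 144$ ($r = \left(-5 - 7\right)^{2} = \left(-12\right)^{2} = 144$)
$r + x{\left(- \frac{5}{-16} \right)} = 144 + \left(3 \left(- \frac{5}{-16}\right) + 3 \left(- \frac{5}{-16}\right)^{\frac{3}{2}}\right) = 144 + \left(3 \left(\left(-5\right) \left(- \frac{1}{16}\right)\right) + 3 \left(\left(-5\right) \left(- \frac{1}{16}\right)\right)^{\frac{3}{2}}\right) = 144 + \left(3 \cdot \frac{5}{16} + 3 \left(\frac{5}{16}\right)^{\frac{3}{2}}\right) = 144 + \left(\frac{15}{16} + 3 \frac{5 \sqrt{5}}{64}\right) = 144 + \left(\frac{15}{16} + \frac{15 \sqrt{5}}{64}\right) = \frac{2319}{16} + \frac{15 \sqrt{5}}{64}$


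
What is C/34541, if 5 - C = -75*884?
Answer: 66305/34541 ≈ 1.9196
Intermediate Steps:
C = 66305 (C = 5 - (-75)*884 = 5 - 1*(-66300) = 5 + 66300 = 66305)
C/34541 = 66305/34541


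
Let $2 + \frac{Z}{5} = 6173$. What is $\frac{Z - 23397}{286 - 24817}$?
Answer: $- \frac{2486}{8177} \approx -0.30402$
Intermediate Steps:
$Z = 30855$ ($Z = -10 + 5 \cdot 6173 = -10 + 30865 = 30855$)
$\frac{Z - 23397}{286 - 24817} = \frac{30855 - 23397}{286 - 24817} = \frac{7458}{-24531} = 7458 \left(- \frac{1}{24531}\right) = - \frac{2486}{8177}$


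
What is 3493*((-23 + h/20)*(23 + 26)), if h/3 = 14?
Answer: -35771813/10 ≈ -3.5772e+6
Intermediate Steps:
h = 42 (h = 3*14 = 42)
3493*((-23 + h/20)*(23 + 26)) = 3493*((-23 + 42/20)*(23 + 26)) = 3493*((-23 + 42*(1/20))*49) = 3493*((-23 + 21/10)*49) = 3493*(-209/10*49) = 3493*(-10241/10) = -35771813/10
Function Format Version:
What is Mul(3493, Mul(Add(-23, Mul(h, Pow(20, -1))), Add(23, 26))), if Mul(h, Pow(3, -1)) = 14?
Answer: Rational(-35771813, 10) ≈ -3.5772e+6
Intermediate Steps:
h = 42 (h = Mul(3, 14) = 42)
Mul(3493, Mul(Add(-23, Mul(h, Pow(20, -1))), Add(23, 26))) = Mul(3493, Mul(Add(-23, Mul(42, Pow(20, -1))), Add(23, 26))) = Mul(3493, Mul(Add(-23, Mul(42, Rational(1, 20))), 49)) = Mul(3493, Mul(Add(-23, Rational(21, 10)), 49)) = Mul(3493, Mul(Rational(-209, 10), 49)) = Mul(3493, Rational(-10241, 10)) = Rational(-35771813, 10)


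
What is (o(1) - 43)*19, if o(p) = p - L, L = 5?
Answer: -893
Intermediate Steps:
o(p) = -5 + p (o(p) = p - 1*5 = p - 5 = -5 + p)
(o(1) - 43)*19 = ((-5 + 1) - 43)*19 = (-4 - 43)*19 = -47*19 = -893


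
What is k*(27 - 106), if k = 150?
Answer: -11850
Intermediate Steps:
k*(27 - 106) = 150*(27 - 106) = 150*(-79) = -11850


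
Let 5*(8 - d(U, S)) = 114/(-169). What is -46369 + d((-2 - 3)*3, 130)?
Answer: -39174931/845 ≈ -46361.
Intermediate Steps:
d(U, S) = 6874/845 (d(U, S) = 8 - 114/(5*(-169)) = 8 - 114*(-1)/(5*169) = 8 - ⅕*(-114/169) = 8 + 114/845 = 6874/845)
-46369 + d((-2 - 3)*3, 130) = -46369 + 6874/845 = -39174931/845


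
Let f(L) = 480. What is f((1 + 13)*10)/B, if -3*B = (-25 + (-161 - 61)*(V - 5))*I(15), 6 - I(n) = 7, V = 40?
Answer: -288/1559 ≈ -0.18473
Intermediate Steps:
I(n) = -1 (I(n) = 6 - 1*7 = 6 - 7 = -1)
B = -7795/3 (B = -(-25 + (-161 - 61)*(40 - 5))*(-1)/3 = -(-25 - 222*35)*(-1)/3 = -(-25 - 7770)*(-1)/3 = -(-7795)*(-1)/3 = -1/3*7795 = -7795/3 ≈ -2598.3)
f((1 + 13)*10)/B = 480/(-7795/3) = 480*(-3/7795) = -288/1559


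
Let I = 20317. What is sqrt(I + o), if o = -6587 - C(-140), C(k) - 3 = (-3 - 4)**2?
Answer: sqrt(13678) ≈ 116.95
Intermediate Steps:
C(k) = 52 (C(k) = 3 + (-3 - 4)**2 = 3 + (-7)**2 = 3 + 49 = 52)
o = -6639 (o = -6587 - 1*52 = -6587 - 52 = -6639)
sqrt(I + o) = sqrt(20317 - 6639) = sqrt(13678)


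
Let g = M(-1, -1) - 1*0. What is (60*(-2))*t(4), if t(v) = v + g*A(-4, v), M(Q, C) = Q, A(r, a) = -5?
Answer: -1080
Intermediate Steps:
g = -1 (g = -1 - 1*0 = -1 + 0 = -1)
t(v) = 5 + v (t(v) = v - 1*(-5) = v + 5 = 5 + v)
(60*(-2))*t(4) = (60*(-2))*(5 + 4) = -120*9 = -1080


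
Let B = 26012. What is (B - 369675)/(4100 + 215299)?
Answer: -343663/219399 ≈ -1.5664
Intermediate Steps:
(B - 369675)/(4100 + 215299) = (26012 - 369675)/(4100 + 215299) = -343663/219399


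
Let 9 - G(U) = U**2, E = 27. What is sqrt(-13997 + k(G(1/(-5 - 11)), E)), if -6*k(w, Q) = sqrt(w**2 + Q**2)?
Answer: sqrt(-128996352 - 6*sqrt(53079553))/96 ≈ 118.33*I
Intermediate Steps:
G(U) = 9 - U**2
k(w, Q) = -sqrt(Q**2 + w**2)/6 (k(w, Q) = -sqrt(w**2 + Q**2)/6 = -sqrt(Q**2 + w**2)/6)
sqrt(-13997 + k(G(1/(-5 - 11)), E)) = sqrt(-13997 - sqrt(27**2 + (9 - (1/(-5 - 11))**2)**2)/6) = sqrt(-13997 - sqrt(729 + (9 - (1/(-16))**2)**2)/6) = sqrt(-13997 - sqrt(729 + (9 - (-1/16)**2)**2)/6) = sqrt(-13997 - sqrt(729 + (9 - 1*1/256)**2)/6) = sqrt(-13997 - sqrt(729 + (9 - 1/256)**2)/6) = sqrt(-13997 - sqrt(729 + (2303/256)**2)/6) = sqrt(-13997 - sqrt(729 + 5303809/65536)/6) = sqrt(-13997 - sqrt(53079553)/1536)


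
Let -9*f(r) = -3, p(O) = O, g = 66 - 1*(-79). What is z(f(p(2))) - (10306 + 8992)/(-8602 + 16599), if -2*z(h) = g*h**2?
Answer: -1506929/143946 ≈ -10.469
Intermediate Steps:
g = 145 (g = 66 + 79 = 145)
f(r) = 1/3 (f(r) = -1/9*(-3) = 1/3)
z(h) = -145*h**2/2
z(f(p(2))) - (10306 + 8992)/(-8602 + 16599) = -145*(1/3)**2/2 - (10306 + 8992)/(-8602 + 16599) = -145/2*1/9 - 19298/7997 = -145/18 - 19298/7997 = -1506929/143946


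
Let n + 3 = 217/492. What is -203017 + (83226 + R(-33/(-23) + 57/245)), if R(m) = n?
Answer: -58938431/492 ≈ -1.1979e+5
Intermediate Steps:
n = -1259/492 (n = -3 + 217/492 = -1259/492 ≈ -2.5589)
R(m) = -1259/492
-203017 + (83226 + R(-33/(-23) + 57/245)) = -203017 + (83226 - 1259/492) = -203017 + 40945933/492 = -58938431/492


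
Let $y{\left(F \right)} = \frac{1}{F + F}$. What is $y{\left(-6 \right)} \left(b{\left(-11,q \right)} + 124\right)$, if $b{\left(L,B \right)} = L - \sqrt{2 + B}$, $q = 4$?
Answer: $- \frac{113}{12} + \frac{\sqrt{6}}{12} \approx -9.2125$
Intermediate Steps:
$y{\left(F \right)} = \frac{1}{2 F}$
$y{\left(-6 \right)} \left(b{\left(-11,q \right)} + 124\right) = \frac{1}{2 \left(-6\right)} \left(\left(-11 - \sqrt{2 + 4}\right) + 124\right) = \frac{1}{2} \left(- \frac{1}{6}\right) \left(\left(-11 - \sqrt{6}\right) + 124\right) = - \frac{113 - \sqrt{6}}{12} = - \frac{113}{12} + \frac{\sqrt{6}}{12}$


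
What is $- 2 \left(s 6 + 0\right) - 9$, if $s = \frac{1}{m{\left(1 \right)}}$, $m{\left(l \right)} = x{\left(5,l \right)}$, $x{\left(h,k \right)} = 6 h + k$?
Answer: $- \frac{291}{31} \approx -9.3871$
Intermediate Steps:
$x{\left(h,k \right)} = k + 6 h$
$m{\left(l \right)} = 30 + l$ ($m{\left(l \right)} = l + 6 \cdot 5 = l + 30 = 30 + l$)
$s = \frac{1}{31}$ ($s = \frac{1}{30 + 1} = \frac{1}{31} \approx 0.032258$)
$- 2 \left(s 6 + 0\right) - 9 = - 2 \left(\frac{1}{31} \cdot 6 + 0\right) - 9 = - 2 \left(\frac{6}{31} + 0\right) - 9 = \left(-2\right) \frac{6}{31} - 9 = - \frac{12}{31} - 9 = - \frac{291}{31}$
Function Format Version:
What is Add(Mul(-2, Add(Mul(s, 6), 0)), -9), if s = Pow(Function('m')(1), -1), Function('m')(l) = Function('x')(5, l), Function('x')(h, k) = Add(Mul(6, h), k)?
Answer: Rational(-291, 31) ≈ -9.3871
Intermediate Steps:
Function('x')(h, k) = Add(k, Mul(6, h))
Function('m')(l) = Add(30, l) (Function('m')(l) = Add(l, Mul(6, 5)) = Add(l, 30) = Add(30, l))
s = Rational(1, 31) (s = Pow(Add(30, 1), -1) = Pow(31, -1) = Rational(1, 31) ≈ 0.032258)
Add(Mul(-2, Add(Mul(s, 6), 0)), -9) = Add(Mul(-2, Add(Mul(Rational(1, 31), 6), 0)), -9) = Add(Mul(-2, Add(Rational(6, 31), 0)), -9) = Add(Mul(-2, Rational(6, 31)), -9) = Add(Rational(-12, 31), -9) = Rational(-291, 31)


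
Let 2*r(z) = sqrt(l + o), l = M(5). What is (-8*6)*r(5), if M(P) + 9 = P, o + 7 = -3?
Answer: -24*I*sqrt(14) ≈ -89.8*I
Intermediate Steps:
o = -10 (o = -7 - 3 = -10)
M(P) = -9 + P
l = -4 (l = -9 + 5 = -4)
r(z) = I*sqrt(14)/2 (r(z) = sqrt(-4 - 10)/2 = sqrt(-14)/2 = (I*sqrt(14))/2 = I*sqrt(14)/2)
(-8*6)*r(5) = (-8*6)*(I*sqrt(14)/2) = -24*I*sqrt(14)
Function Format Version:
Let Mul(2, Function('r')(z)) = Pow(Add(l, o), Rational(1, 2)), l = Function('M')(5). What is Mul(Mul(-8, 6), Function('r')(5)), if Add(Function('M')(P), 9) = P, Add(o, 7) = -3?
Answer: Mul(-24, I, Pow(14, Rational(1, 2))) ≈ Mul(-89.800, I)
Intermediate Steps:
o = -10 (o = Add(-7, -3) = -10)
Function('M')(P) = Add(-9, P)
l = -4 (l = Add(-9, 5) = -4)
Function('r')(z) = Mul(Rational(1, 2), I, Pow(14, Rational(1, 2))) (Function('r')(z) = Mul(Rational(1, 2), Pow(Add(-4, -10), Rational(1, 2))) = Mul(Rational(1, 2), Pow(-14, Rational(1, 2))) = Mul(Rational(1, 2), Mul(I, Pow(14, Rational(1, 2)))) = Mul(Rational(1, 2), I, Pow(14, Rational(1, 2))))
Mul(Mul(-8, 6), Function('r')(5)) = Mul(Mul(-8, 6), Mul(Rational(1, 2), I, Pow(14, Rational(1, 2)))) = Mul(-48, Mul(Rational(1, 2), I, Pow(14, Rational(1, 2)))) = Mul(-24, I, Pow(14, Rational(1, 2)))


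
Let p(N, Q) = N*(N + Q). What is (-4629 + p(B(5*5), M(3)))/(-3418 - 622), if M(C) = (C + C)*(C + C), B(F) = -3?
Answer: 591/505 ≈ 1.1703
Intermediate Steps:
M(C) = 4*C² (M(C) = (2*C)*(2*C) = 4*C²)
(-4629 + p(B(5*5), M(3)))/(-3418 - 622) = (-4629 - 3*(-3 + 4*3²))/(-3418 - 622) = (-4629 - 3*(-3 + 4*9))/(-4040) = (-4629 - 3*(-3 + 36))*(-1/4040) = (-4629 - 3*33)*(-1/4040) = (-4629 - 99)*(-1/4040) = -4728*(-1/4040) = 591/505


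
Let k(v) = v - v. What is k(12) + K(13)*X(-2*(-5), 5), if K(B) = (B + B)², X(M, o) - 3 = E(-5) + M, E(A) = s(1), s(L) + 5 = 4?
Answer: 8112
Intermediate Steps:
s(L) = -1 (s(L) = -5 + 4 = -1)
E(A) = -1
X(M, o) = 2 + M (X(M, o) = 3 + (-1 + M) = 2 + M)
K(B) = 4*B² (K(B) = (2*B)² = 4*B²)
k(v) = 0
k(12) + K(13)*X(-2*(-5), 5) = 0 + (4*13²)*(2 - 2*(-5)) = 0 + (4*169)*(2 + 10) = 0 + 676*12 = 0 + 8112 = 8112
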